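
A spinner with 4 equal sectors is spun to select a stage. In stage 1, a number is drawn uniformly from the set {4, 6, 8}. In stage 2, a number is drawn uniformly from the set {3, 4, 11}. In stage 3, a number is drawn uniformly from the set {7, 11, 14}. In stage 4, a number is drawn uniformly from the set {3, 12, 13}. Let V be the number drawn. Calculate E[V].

E[V | stage 1] = (4+6+8)/3 = 6.
E[V | stage 2] = (3+4+11)/3 = 6.
E[V | stage 3] = (7+11+14)/3 = 32/3.
E[V | stage 4] = (3+12+13)/3 = 28/3.
E[V] = (1/4)·(6) + (1/4)·(6) + (1/4)·(32/3) + (1/4)·(28/3) = 8.

8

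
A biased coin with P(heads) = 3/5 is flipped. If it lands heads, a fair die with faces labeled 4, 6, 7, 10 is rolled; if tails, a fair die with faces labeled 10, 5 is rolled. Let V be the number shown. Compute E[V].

141/20

E[V | heads] = (4+6+7+10)/4 = 27/4.
E[V | tails] = (10+5)/2 = 15/2.
By the law of total expectation,
E[V] = (3/5)·(27/4) + (2/5)·(15/2) = 141/20.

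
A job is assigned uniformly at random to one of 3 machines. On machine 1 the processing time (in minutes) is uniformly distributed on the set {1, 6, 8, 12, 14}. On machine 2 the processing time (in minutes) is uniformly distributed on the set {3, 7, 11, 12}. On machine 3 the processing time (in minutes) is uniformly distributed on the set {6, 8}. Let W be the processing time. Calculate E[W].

E[W | machine 1] = (1+6+8+12+14)/5 = 41/5.
E[W | machine 2] = (3+7+11+12)/4 = 33/4.
E[W | machine 3] = (6+8)/2 = 7.
E[W] = (1/3)·(41/5) + (1/3)·(33/4) + (1/3)·(7) = 469/60.

469/60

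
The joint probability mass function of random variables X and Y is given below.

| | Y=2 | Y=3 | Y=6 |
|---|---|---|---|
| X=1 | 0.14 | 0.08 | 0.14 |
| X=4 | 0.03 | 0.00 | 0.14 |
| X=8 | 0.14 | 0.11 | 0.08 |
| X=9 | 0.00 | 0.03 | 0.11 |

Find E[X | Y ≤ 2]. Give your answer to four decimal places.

P(Y ≤ 2) = 0.31.
Σ X·P over the event = 1·(0.14) + 4·(0.03) + 8·(0.14) = 1.38.
E[X | Y ≤ 2] = (1.38) / (0.31) = 4.4516.

4.4516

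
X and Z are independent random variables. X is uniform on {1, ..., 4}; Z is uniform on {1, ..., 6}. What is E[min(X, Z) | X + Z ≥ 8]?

Outcomes with X + Z ≥ 8: (2,6), (3,5), (3,6), (4,4), (4,5), (4,6), each with probability 1/24.
E[min(X, Z) | X + Z ≥ 8] = (2 + 3 + 3 + 4 + 4 + 4) / 6 = 10/3.

10/3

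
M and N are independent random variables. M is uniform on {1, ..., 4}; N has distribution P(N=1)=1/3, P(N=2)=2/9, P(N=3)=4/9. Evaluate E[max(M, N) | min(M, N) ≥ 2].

P(min(M, N) ≥ 2) = 1/2.
Summing max(M,N)·P(x,y) over outcomes with min(M, N) ≥ 2 gives 29/18.
E[max(M, N) | min(M, N) ≥ 2] = (29/18) / (1/2) = 29/9.

29/9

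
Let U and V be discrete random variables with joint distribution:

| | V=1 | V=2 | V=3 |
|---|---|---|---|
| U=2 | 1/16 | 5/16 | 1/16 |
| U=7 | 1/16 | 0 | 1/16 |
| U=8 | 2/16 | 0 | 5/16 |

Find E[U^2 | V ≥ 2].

131/4

P(V ≥ 2) = 3/4.
Σ U^2·P over the event = 4·(5/16) + 4·(1/16) + 49·(1/16) + 64·(5/16) = 393/16.
E[U^2 | V ≥ 2] = (393/16) / (3/4) = 131/4.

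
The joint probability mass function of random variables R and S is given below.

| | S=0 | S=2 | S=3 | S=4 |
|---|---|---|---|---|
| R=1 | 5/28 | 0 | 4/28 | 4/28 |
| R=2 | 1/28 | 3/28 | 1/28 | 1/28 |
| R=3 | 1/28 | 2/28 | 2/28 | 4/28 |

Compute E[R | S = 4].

P(S = 4) = 9/28.
Σ R·P over the event = 1·(4/28) + 2·(1/28) + 3·(4/28) = 9/14.
E[R | S = 4] = (9/14) / (9/28) = 2.

2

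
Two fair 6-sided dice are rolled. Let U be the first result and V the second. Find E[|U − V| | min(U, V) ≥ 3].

5/4

P(min(U, V) ≥ 3) = 4/9.
Summing |U−V|·P(x,y) over outcomes with min(U, V) ≥ 3 gives 5/9.
E[|U − V| | min(U, V) ≥ 3] = (5/9) / (4/9) = 5/4.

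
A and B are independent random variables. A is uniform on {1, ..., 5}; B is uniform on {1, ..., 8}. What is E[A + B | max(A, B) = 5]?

70/9

Outcomes with max(A, B) = 5: (1,5), (2,5), (3,5), (4,5), (5,1), (5,2), (5,3), (5,4), (5,5), each with probability 1/40.
E[A + B | max(A, B) = 5] = (6 + 7 + 8 + 9 + 6 + 7 + 8 + 9 + 10) / 9 = 70/9.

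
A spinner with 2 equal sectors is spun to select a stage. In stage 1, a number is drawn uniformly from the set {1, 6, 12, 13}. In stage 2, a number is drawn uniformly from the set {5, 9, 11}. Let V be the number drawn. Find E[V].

49/6

E[V | stage 1] = (1+6+12+13)/4 = 8.
E[V | stage 2] = (5+9+11)/3 = 25/3.
E[V] = (1/2)·(8) + (1/2)·(25/3) = 49/6.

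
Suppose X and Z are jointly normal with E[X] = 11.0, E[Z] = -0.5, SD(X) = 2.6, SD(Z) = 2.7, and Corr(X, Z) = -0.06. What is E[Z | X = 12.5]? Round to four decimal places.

For a bivariate normal, E[Z | X=x] = μ_Z + ρ·(σ_Z/σ_X)·(x − μ_X).
E[Z | X=12.5] = -0.5 + (-0.06)·(2.7/2.6)·(12.5 − (11.0)) = -0.5 + (-0.062308)·(1.5) = -0.5935.

-0.5935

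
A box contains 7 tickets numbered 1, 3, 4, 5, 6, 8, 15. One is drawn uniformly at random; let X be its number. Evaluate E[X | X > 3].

38/5

P(X > 3) = 5/7.
Σ over the event: 4·1/7 + 5·1/7 + 6·1/7 + 8·1/7 + 15·1/7 = 38/7.
E[X | X > 3] = (38/7) / (5/7) = 38/5.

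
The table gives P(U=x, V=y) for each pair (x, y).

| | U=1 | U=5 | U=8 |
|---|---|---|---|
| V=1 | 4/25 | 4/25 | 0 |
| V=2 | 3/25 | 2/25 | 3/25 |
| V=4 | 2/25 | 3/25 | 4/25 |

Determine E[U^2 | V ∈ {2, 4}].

P(V ∈ {2, 4}) = 17/25.
Σ U^2·P over the event = 1·(3/25) + 1·(2/25) + 25·(2/25) + 25·(3/25) + 64·(3/25) + 64·(4/25) = 578/25.
E[U^2 | V ∈ {2, 4}] = (578/25) / (17/25) = 34.

34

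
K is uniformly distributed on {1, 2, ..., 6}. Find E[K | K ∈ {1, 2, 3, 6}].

P(K ∈ {1, 2, 3, 6}) = 2/3.
Σ over the event: 1·1/6 + 2·1/6 + 3·1/6 + 6·1/6 = 2.
E[K | K ∈ {1, 2, 3, 6}] = (2) / (2/3) = 3.

3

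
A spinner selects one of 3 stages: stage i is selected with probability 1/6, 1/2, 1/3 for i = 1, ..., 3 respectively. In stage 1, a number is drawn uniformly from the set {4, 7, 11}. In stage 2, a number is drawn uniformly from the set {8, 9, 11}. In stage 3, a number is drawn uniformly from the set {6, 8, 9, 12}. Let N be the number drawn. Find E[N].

317/36

E[N | stage 1] = (4+7+11)/3 = 22/3.
E[N | stage 2] = (8+9+11)/3 = 28/3.
E[N | stage 3] = (6+8+9+12)/4 = 35/4.
By the law of total expectation,
E[N] = (1/6)·(22/3) + (1/2)·(28/3) + (1/3)·(35/4) = 317/36.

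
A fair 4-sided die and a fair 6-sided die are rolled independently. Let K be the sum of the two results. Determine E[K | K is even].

P(K is even) = 1/2.
Σ over the event: 2·1/24 + 4·1/8 + 6·1/6 + 8·1/8 + 10·1/24 = 3.
E[K | K is even] = (3) / (1/2) = 6.

6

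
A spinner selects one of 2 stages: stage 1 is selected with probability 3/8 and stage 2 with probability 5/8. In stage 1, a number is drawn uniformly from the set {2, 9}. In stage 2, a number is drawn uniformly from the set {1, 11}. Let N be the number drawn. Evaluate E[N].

E[N | stage 1] = (2+9)/2 = 11/2.
E[N | stage 2] = (1+11)/2 = 6.
E[N] = (3/8)·(11/2) + (5/8)·(6) = 93/16.

93/16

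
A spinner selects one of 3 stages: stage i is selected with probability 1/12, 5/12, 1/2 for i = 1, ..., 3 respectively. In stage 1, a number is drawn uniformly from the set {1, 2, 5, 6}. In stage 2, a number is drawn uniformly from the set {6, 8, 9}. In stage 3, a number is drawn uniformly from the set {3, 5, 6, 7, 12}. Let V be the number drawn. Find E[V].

2443/360

E[V | stage 1] = (1+2+5+6)/4 = 7/2.
E[V | stage 2] = (6+8+9)/3 = 23/3.
E[V | stage 3] = (3+5+6+7+12)/5 = 33/5.
E[V] = (1/12)·(7/2) + (5/12)·(23/3) + (1/2)·(33/5) = 2443/360.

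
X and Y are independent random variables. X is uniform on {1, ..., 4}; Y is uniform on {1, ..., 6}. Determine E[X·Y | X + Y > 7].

35/2

Outcomes with X + Y > 7: (2,6), (3,5), (3,6), (4,4), (4,5), (4,6), each with probability 1/24.
E[X·Y | X + Y > 7] = (12 + 15 + 18 + 16 + 20 + 24) / 6 = 35/2.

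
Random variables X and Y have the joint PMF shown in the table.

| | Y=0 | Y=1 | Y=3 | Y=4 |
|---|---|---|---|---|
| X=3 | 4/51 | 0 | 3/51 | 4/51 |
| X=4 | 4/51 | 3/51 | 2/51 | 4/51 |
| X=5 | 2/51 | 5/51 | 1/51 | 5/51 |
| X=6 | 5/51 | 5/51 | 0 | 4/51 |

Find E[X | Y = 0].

P(Y = 0) = 5/17.
Summing X·P(X=x,Y=y) over the conditioning event gives 4/3.
E[X | Y = 0] = (4/3) / (5/17) = 68/15.

68/15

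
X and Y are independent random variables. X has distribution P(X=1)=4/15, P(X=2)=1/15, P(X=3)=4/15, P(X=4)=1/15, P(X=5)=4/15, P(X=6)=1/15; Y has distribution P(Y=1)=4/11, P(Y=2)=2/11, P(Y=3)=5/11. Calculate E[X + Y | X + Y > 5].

284/41

P(X + Y > 5) = 82/165.
Summing (X+Y)·P(x,y) over outcomes with X + Y > 5 gives 568/165.
E[X + Y | X + Y > 5] = (568/165) / (82/165) = 284/41.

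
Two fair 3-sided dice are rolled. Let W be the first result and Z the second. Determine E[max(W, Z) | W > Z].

Outcomes with W > Z: (2,1), (3,1), (3,2), each with probability 1/9.
E[max(W, Z) | W > Z] = (2 + 3 + 3) / 3 = 8/3.

8/3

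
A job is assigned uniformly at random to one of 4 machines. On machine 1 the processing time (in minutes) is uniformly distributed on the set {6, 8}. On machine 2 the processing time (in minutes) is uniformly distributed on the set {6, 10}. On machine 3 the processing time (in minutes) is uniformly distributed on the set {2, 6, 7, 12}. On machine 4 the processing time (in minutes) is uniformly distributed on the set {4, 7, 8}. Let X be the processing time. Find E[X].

337/48

E[X | machine 1] = (6+8)/2 = 7.
E[X | machine 2] = (6+10)/2 = 8.
E[X | machine 3] = (2+6+7+12)/4 = 27/4.
E[X | machine 4] = (4+7+8)/3 = 19/3.
By the law of total expectation,
E[X] = (1/4)·(7) + (1/4)·(8) + (1/4)·(27/4) + (1/4)·(19/3) = 337/48.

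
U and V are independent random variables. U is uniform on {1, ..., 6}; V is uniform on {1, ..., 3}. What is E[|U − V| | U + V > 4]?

P(U + V > 4) = 2/3.
Summing |U−V|·P(x,y) over outcomes with U + V > 4 gives 29/18.
E[|U − V| | U + V > 4] = (29/18) / (2/3) = 29/12.

29/12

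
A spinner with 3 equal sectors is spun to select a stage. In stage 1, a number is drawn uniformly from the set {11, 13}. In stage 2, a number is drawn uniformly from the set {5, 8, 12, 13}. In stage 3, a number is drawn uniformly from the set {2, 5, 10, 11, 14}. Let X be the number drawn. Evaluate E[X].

299/30

E[X | stage 1] = (11+13)/2 = 12.
E[X | stage 2] = (5+8+12+13)/4 = 19/2.
E[X | stage 3] = (2+5+10+11+14)/5 = 42/5.
E[X] = (1/3)·(12) + (1/3)·(19/2) + (1/3)·(42/5) = 299/30.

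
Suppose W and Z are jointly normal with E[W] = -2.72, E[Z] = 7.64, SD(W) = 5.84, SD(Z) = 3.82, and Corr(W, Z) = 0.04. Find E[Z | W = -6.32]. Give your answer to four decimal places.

7.5458

For a bivariate normal, E[Z | W=x] = μ_Z + ρ·(σ_Z/σ_W)·(x − μ_W).
E[Z | W=-6.32] = 7.64 + (0.04)·(3.82/5.84)·(-6.32 − (-2.72)) = 7.64 + (0.026164)·(-3.6) = 7.5458.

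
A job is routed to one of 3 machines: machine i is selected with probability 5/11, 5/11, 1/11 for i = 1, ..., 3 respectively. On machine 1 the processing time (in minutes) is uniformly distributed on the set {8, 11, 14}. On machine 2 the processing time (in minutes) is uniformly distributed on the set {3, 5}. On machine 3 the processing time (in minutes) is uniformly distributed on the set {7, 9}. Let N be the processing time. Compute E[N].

83/11

E[N | machine 1] = (8+11+14)/3 = 11.
E[N | machine 2] = (3+5)/2 = 4.
E[N | machine 3] = (7+9)/2 = 8.
E[N] = (5/11)·(11) + (5/11)·(4) + (1/11)·(8) = 83/11.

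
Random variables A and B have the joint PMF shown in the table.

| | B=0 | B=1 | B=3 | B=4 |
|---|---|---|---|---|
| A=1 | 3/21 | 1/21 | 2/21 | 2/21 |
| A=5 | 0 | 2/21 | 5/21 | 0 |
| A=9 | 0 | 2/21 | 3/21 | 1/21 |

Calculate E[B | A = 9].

5/2

P(A = 9) = 2/7.
Summing B·P(A=x,B=y) over the conditioning event gives 5/7.
E[B | A = 9] = (5/7) / (2/7) = 5/2.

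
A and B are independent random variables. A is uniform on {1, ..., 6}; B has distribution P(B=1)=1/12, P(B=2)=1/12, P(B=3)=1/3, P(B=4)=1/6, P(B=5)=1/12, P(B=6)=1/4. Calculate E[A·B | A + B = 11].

30

P(A + B = 11) = 1/18.
Summing AB·P(x,y) over outcomes with A + B = 11 gives 5/3.
E[A·B | A + B = 11] = (5/3) / (1/18) = 30.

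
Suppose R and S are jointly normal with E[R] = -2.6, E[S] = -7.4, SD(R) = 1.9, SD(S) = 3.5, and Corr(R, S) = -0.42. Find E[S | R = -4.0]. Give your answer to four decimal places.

For a bivariate normal, E[S | R=x] = μ_S + ρ·(σ_S/σ_R)·(x − μ_R).
E[S | R=-4.0] = -7.4 + (-0.42)·(3.5/1.9)·(-4.0 − (-2.6)) = -7.4 + (-0.77368)·(-1.4) = -6.3168.

-6.3168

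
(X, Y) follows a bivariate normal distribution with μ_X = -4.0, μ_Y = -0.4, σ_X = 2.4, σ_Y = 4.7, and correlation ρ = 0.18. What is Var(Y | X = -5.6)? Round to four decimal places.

The conditional variance in a bivariate normal is σ_Y²(1 − ρ²), independent of x.
Var(Y | X=-5.6) = (4.7)²·(1 − (0.18)²) = 22.09·0.9676 = 21.3743.

21.3743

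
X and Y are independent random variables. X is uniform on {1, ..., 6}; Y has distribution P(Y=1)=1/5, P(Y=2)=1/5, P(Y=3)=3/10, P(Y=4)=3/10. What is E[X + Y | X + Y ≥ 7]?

218/27

P(X + Y ≥ 7) = 9/20.
Summing (X+Y)·P(x,y) over outcomes with X + Y ≥ 7 gives 109/30.
E[X + Y | X + Y ≥ 7] = (109/30) / (9/20) = 218/27.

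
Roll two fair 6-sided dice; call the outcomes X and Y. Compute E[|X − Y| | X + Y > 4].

32/15

P(X + Y > 4) = 5/6.
Summing |X−Y|·P(x,y) over outcomes with X + Y > 4 gives 16/9.
E[|X − Y| | X + Y > 4] = (16/9) / (5/6) = 32/15.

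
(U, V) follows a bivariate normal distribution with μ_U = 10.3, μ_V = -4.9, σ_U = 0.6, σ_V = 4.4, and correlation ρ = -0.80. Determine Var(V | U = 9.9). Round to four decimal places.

6.9696

For a bivariate normal, Var(V | U=x) = σ_V²(1 − ρ²).
Var(V | U=9.9) = (4.4)²·(1 − (-0.80)²) = 19.36·0.36 = 6.9696.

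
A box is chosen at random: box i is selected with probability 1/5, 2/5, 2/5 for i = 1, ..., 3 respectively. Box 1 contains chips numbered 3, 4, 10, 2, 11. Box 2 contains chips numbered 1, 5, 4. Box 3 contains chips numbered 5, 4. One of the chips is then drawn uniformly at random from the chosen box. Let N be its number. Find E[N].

13/3

E[N | box 1] = (3+4+10+2+11)/5 = 6.
E[N | box 2] = (1+5+4)/3 = 10/3.
E[N | box 3] = (5+4)/2 = 9/2.
E[N] = (1/5)·(6) + (2/5)·(10/3) + (2/5)·(9/2) = 13/3.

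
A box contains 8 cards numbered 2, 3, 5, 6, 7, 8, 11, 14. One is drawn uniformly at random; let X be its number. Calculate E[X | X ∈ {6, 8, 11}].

P(X ∈ {6, 8, 11}) = 3/8.
Σ over the event: 6·1/8 + 8·1/8 + 11·1/8 = 25/8.
E[X | X ∈ {6, 8, 11}] = (25/8) / (3/8) = 25/3.

25/3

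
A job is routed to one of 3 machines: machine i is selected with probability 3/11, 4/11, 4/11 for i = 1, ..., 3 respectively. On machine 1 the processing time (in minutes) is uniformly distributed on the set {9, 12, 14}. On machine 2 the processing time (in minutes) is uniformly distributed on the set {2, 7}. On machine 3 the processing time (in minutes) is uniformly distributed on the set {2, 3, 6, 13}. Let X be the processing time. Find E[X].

E[X | machine 1] = (9+12+14)/3 = 35/3.
E[X | machine 2] = (2+7)/2 = 9/2.
E[X | machine 3] = (2+3+6+13)/4 = 6.
E[X] = (3/11)·(35/3) + (4/11)·(9/2) + (4/11)·(6) = 7.

7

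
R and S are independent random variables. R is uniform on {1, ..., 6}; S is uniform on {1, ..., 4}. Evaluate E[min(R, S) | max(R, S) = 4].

16/7

Outcomes with max(R, S) = 4: (1,4), (2,4), (3,4), (4,1), (4,2), (4,3), (4,4), each with probability 1/24.
E[min(R, S) | max(R, S) = 4] = (1 + 2 + 3 + 1 + 2 + 3 + 4) / 7 = 16/7.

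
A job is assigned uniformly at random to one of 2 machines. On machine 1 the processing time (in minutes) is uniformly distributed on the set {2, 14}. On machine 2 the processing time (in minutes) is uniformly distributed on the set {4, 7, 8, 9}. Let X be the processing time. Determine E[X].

E[X | machine 1] = (2+14)/2 = 8.
E[X | machine 2] = (4+7+8+9)/4 = 7.
E[X] = (1/2)·(8) + (1/2)·(7) = 15/2.

15/2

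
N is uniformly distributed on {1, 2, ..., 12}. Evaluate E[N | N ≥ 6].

Given N ≥ 6, N is equally likely to be any of {6, 7, 8, 9, 10, 11, 12}.
E[N | N ≥ 6] = (6 + 7 + 8 + 9 + 10 + 11 + 12) / 7 = 9.

9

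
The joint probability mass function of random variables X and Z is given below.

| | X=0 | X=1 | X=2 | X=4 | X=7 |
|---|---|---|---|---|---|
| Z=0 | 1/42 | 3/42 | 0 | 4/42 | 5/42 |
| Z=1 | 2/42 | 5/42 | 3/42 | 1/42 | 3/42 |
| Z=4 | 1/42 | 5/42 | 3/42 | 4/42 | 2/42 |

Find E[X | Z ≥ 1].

77/29

P(Z ≥ 1) = 29/42.
Summing X·P(X=x,Z=y) over the conditioning event gives 11/6.
E[X | Z ≥ 1] = (11/6) / (29/42) = 77/29.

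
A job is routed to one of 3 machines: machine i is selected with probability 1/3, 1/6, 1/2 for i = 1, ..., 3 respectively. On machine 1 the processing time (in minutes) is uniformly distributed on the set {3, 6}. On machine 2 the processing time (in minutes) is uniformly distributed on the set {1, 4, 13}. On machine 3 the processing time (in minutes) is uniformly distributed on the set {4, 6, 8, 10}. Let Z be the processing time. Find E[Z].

E[Z | machine 1] = (3+6)/2 = 9/2.
E[Z | machine 2] = (1+4+13)/3 = 6.
E[Z | machine 3] = (4+6+8+10)/4 = 7.
E[Z] = (1/3)·(9/2) + (1/6)·(6) + (1/2)·(7) = 6.

6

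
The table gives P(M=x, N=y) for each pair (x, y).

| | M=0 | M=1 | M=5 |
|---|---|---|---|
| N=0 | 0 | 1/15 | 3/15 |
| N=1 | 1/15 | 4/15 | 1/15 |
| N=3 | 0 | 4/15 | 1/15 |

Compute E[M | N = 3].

P(N = 3) = 1/3.
Σ M·P over the event = 1·(4/15) + 5·(1/15) = 3/5.
E[M | N = 3] = (3/5) / (1/3) = 9/5.

9/5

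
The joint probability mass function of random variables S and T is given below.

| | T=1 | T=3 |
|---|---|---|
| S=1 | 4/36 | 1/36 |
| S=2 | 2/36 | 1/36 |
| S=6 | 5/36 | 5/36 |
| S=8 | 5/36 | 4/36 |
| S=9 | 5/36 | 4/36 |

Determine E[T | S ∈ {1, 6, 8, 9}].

61/33

P(S ∈ {1, 6, 8, 9}) = 11/12.
Summing T·P(S=x,T=y) over the conditioning event gives 61/36.
E[T | S ∈ {1, 6, 8, 9}] = (61/36) / (11/12) = 61/33.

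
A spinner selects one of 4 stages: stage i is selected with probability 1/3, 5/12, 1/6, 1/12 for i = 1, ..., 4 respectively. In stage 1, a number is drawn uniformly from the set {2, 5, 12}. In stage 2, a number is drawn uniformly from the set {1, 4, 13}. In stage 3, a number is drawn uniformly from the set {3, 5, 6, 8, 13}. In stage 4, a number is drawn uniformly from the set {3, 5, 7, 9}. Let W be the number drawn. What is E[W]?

E[W | stage 1] = (2+5+12)/3 = 19/3.
E[W | stage 2] = (1+4+13)/3 = 6.
E[W | stage 3] = (3+5+6+8+13)/5 = 7.
E[W | stage 4] = (3+5+7+9)/4 = 6.
E[W] = (1/3)·(19/3) + (5/12)·(6) + (1/6)·(7) + (1/12)·(6) = 113/18.

113/18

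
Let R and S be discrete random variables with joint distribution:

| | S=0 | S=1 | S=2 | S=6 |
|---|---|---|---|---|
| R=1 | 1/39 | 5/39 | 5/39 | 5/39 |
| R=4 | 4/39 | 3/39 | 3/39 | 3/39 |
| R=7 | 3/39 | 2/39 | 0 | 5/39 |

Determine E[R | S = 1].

P(S = 1) = 10/39.
Σ R·P over the event = 1·(5/39) + 4·(3/39) + 7·(2/39) = 31/39.
E[R | S = 1] = (31/39) / (10/39) = 31/10.

31/10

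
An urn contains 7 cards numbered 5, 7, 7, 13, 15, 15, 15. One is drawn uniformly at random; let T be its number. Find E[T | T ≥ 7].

P(T ≥ 7) = 6/7.
Σ over the event: 7·2/7 + 13·1/7 + 15·3/7 = 72/7.
E[T | T ≥ 7] = (72/7) / (6/7) = 12.

12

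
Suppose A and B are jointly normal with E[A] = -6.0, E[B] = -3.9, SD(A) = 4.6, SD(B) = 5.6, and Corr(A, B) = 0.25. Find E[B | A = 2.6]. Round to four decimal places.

E[B | A=x] = μ_B + ρ(σ_B/σ_A)(x − μ_A) for jointly normal variables.
E[B | A=2.6] = -3.9 + (0.25)·(5.6/4.6)·(2.6 − (-6.0)) = -3.9 + (0.30435)·(8.6) = -1.2826.

-1.2826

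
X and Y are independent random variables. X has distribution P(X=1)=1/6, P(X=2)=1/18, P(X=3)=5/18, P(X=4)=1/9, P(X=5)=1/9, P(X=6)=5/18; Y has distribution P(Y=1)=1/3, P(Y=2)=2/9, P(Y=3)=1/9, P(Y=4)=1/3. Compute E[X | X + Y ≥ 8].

P(X + Y ≥ 8) = 22/81.
Summing X·P(x,y) over outcomes with X + Y ≥ 8 gives 122/81.
E[X | X + Y ≥ 8] = (122/81) / (22/81) = 61/11.

61/11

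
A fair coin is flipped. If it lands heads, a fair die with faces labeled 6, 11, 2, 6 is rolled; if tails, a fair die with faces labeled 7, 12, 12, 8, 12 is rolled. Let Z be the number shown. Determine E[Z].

E[Z | heads] = (6+11+2+6)/4 = 25/4.
E[Z | tails] = (7+12+12+8+12)/5 = 51/5.
By the law of total expectation,
E[Z] = (1/2)·(25/4) + (1/2)·(51/5) = 329/40.

329/40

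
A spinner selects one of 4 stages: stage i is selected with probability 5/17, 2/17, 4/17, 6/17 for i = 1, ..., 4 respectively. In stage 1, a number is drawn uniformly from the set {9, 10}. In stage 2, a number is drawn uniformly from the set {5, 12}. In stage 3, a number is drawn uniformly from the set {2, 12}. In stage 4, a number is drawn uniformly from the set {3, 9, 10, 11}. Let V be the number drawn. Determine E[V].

E[V | stage 1] = (9+10)/2 = 19/2.
E[V | stage 2] = (5+12)/2 = 17/2.
E[V | stage 3] = (2+12)/2 = 7.
E[V | stage 4] = (3+9+10+11)/4 = 33/4.
By the law of total expectation,
E[V] = (5/17)·(19/2) + (2/17)·(17/2) + (4/17)·(7) + (6/17)·(33/4) = 142/17.

142/17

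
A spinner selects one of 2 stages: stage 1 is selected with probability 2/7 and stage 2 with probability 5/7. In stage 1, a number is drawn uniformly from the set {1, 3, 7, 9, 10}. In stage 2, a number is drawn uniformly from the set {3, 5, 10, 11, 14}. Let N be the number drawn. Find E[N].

E[N | stage 1] = (1+3+7+9+10)/5 = 6.
E[N | stage 2] = (3+5+10+11+14)/5 = 43/5.
E[N] = (2/7)·(6) + (5/7)·(43/5) = 55/7.

55/7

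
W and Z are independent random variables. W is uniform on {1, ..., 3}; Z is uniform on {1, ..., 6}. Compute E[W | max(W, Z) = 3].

12/5

Outcomes with max(W, Z) = 3: (1,3), (2,3), (3,1), (3,2), (3,3), each with probability 1/18.
E[W | max(W, Z) = 3] = (1 + 2 + 3 + 3 + 3) / 5 = 12/5.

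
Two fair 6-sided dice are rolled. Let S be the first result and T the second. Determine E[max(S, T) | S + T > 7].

P(S + T > 7) = 5/12.
Summing max(S,T)·P(x,y) over outcomes with S + T > 7 gives 83/36.
E[max(S, T) | S + T > 7] = (83/36) / (5/12) = 83/15.

83/15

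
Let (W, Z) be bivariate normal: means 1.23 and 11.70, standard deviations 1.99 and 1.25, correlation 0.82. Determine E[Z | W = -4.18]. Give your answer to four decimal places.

For a bivariate normal, E[Z | W=x] = μ_Z + ρ·(σ_Z/σ_W)·(x − μ_W).
E[Z | W=-4.18] = 11.70 + (0.82)·(1.25/1.99)·(-4.18 − (1.23)) = 11.70 + (0.51508)·(-5.41) = 8.9134.

8.9134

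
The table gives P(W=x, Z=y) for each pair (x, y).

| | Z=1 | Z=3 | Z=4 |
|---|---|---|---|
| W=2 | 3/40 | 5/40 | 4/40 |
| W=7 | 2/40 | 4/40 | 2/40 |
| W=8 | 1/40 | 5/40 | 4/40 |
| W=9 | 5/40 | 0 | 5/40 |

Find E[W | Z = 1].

P(Z = 1) = 11/40.
Σ W·P over the event = 2·(3/40) + 7·(2/40) + 8·(1/40) + 9·(5/40) = 73/40.
E[W | Z = 1] = (73/40) / (11/40) = 73/11.

73/11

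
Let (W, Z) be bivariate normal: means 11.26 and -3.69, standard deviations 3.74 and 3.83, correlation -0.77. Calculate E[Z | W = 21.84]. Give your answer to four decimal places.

E[Z | W=x] = μ_Z + ρ(σ_Z/σ_W)(x − μ_W) for jointly normal variables.
E[Z | W=21.84] = -3.69 + (-0.77)·(3.83/3.74)·(21.84 − (11.26)) = -3.69 + (-0.78853)·(10.58) = -12.0326.

-12.0326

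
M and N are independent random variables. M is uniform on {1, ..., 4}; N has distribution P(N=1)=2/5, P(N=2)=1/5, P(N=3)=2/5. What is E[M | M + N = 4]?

P(M + N = 4) = 1/4.
Summing M·P(x,y) over outcomes with M + N = 4 gives 1/2.
E[M | M + N = 4] = (1/2) / (1/4) = 2.

2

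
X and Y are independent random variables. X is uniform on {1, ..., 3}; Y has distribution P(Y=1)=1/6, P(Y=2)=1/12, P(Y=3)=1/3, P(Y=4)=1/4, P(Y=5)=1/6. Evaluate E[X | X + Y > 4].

53/24

P(X + Y > 4) = 2/3.
Summing X·P(x,y) over outcomes with X + Y > 4 gives 53/36.
E[X | X + Y > 4] = (53/36) / (2/3) = 53/24.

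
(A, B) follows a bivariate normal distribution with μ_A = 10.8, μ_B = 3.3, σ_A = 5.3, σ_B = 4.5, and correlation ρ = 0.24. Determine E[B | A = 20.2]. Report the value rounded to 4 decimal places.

5.2155

The regression of B on A has slope ρ·σ_B/σ_A and passes through (μ_A, μ_B).
E[B | A=20.2] = 3.3 + (0.24)·(4.5/5.3)·(20.2 − (10.8)) = 3.3 + (0.203774)·(9.4) = 5.2155.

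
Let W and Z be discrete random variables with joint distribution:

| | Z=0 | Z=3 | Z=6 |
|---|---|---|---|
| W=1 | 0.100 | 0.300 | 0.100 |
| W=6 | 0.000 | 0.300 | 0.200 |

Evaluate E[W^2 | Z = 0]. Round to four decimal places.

P(Z = 0) = 0.100.
Summing W^2·P(W=x,Z=y) over the conditioning event gives 0.100.
E[W^2 | Z = 0] = (0.100) / (0.100) = 1.0000.

1.0000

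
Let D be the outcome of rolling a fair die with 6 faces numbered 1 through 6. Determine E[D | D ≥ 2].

Given D ≥ 2, D is equally likely to be any of {2, 3, 4, 5, 6}.
E[D | D ≥ 2] = (2 + 3 + 4 + 5 + 6) / 5 = 4.

4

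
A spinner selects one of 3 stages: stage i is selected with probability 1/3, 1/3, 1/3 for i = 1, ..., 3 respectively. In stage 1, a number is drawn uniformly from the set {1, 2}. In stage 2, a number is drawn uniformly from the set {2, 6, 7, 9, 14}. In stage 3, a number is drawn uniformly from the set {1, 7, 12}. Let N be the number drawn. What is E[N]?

473/90

E[N | stage 1] = (1+2)/2 = 3/2.
E[N | stage 2] = (2+6+7+9+14)/5 = 38/5.
E[N | stage 3] = (1+7+12)/3 = 20/3.
E[N] = (1/3)·(3/2) + (1/3)·(38/5) + (1/3)·(20/3) = 473/90.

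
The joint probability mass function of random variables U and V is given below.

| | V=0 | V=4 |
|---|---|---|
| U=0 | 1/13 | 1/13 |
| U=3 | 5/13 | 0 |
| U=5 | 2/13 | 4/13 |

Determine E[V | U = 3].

0

P(U = 3) = 5/13.
Σ V·P over the event = 0·(5/13) = 0.
E[V | U = 3] = (0) / (5/13) = 0.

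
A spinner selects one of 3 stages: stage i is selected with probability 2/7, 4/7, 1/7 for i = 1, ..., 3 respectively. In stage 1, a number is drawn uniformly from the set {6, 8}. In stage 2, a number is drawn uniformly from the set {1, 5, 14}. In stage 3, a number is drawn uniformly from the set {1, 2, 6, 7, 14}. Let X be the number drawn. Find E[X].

20/3

E[X | stage 1] = (6+8)/2 = 7.
E[X | stage 2] = (1+5+14)/3 = 20/3.
E[X | stage 3] = (1+2+6+7+14)/5 = 6.
By the law of total expectation,
E[X] = (2/7)·(7) + (4/7)·(20/3) + (1/7)·(6) = 20/3.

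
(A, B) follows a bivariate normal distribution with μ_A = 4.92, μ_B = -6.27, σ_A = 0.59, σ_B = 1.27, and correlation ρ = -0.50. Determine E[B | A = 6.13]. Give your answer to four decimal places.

For a bivariate normal, E[B | A=x] = μ_B + ρ·(σ_B/σ_A)·(x − μ_A).
E[B | A=6.13] = -6.27 + (-0.50)·(1.27/0.59)·(6.13 − (4.92)) = -6.27 + (-1.0763)·(1.21) = -7.5723.

-7.5723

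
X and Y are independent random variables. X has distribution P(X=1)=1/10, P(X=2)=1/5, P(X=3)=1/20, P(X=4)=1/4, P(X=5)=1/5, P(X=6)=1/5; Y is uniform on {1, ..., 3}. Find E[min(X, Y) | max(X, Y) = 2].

P(max(X, Y) = 2) = 1/6.
Summing min(X,Y)·P(x,y) over outcomes with max(X, Y) = 2 gives 7/30.
E[min(X, Y) | max(X, Y) = 2] = (7/30) / (1/6) = 7/5.

7/5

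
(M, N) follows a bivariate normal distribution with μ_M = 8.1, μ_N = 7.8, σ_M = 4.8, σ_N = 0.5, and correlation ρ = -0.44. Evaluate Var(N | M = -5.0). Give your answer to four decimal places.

0.2016

The conditional variance in a bivariate normal is σ_N²(1 − ρ²), independent of x.
Var(N | M=-5.0) = (0.5)²·(1 − (-0.44)²) = 0.25·0.8064 = 0.2016.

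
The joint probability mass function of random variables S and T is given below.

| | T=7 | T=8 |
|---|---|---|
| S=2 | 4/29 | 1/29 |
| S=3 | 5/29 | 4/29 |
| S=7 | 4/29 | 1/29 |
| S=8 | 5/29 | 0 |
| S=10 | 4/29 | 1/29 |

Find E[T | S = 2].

P(S = 2) = 5/29.
Summing T·P(S=x,T=y) over the conditioning event gives 36/29.
E[T | S = 2] = (36/29) / (5/29) = 36/5.

36/5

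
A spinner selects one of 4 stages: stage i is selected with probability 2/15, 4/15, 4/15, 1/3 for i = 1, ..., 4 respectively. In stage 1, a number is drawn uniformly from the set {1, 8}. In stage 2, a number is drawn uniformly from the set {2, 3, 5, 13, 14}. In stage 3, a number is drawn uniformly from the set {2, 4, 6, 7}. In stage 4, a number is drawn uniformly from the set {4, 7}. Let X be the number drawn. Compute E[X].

851/150

E[X | stage 1] = (1+8)/2 = 9/2.
E[X | stage 2] = (2+3+5+13+14)/5 = 37/5.
E[X | stage 3] = (2+4+6+7)/4 = 19/4.
E[X | stage 4] = (4+7)/2 = 11/2.
By the law of total expectation,
E[X] = (2/15)·(9/2) + (4/15)·(37/5) + (4/15)·(19/4) + (1/3)·(11/2) = 851/150.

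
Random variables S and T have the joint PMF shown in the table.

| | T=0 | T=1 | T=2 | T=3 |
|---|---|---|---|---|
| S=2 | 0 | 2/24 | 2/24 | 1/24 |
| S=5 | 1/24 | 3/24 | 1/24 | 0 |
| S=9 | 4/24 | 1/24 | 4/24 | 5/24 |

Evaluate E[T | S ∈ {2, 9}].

P(S ∈ {2, 9}) = 19/24.
Summing T·P(S=x,T=y) over the conditioning event gives 11/8.
E[T | S ∈ {2, 9}] = (11/8) / (19/24) = 33/19.

33/19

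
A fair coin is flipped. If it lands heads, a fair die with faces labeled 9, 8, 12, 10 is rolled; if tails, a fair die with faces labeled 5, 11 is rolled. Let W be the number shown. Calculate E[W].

E[W | heads] = (9+8+12+10)/4 = 39/4.
E[W | tails] = (5+11)/2 = 8.
By the law of total expectation,
E[W] = (1/2)·(39/4) + (1/2)·(8) = 71/8.

71/8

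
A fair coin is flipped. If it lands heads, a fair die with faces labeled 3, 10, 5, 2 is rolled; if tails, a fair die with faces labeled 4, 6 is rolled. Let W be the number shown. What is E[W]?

5

E[W | heads] = (3+10+5+2)/4 = 5.
E[W | tails] = (4+6)/2 = 5.
By the law of total expectation,
E[W] = (1/2)·(5) + (1/2)·(5) = 5.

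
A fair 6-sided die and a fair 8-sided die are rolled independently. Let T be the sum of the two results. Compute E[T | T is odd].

P(T is odd) = 1/2.
Σ over the event: 3·1/24 + 5·1/12 + 7·1/8 + 9·1/8 + 11·1/12 + 13·1/24 = 4.
E[T | T is odd] = (4) / (1/2) = 8.

8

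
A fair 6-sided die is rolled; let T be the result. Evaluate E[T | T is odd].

3

Given T is odd, T is equally likely to be any of {1, 3, 5}.
E[T | T is odd] = (1 + 3 + 5) / 3 = 3.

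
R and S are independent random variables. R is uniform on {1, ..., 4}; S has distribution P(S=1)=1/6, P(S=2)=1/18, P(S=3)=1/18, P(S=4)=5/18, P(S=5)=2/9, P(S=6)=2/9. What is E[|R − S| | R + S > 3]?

P(R + S > 3) = 65/72.
Summing |R−S|·P(x,y) over outcomes with R + S > 3 gives 37/18.
E[|R − S| | R + S > 3] = (37/18) / (65/72) = 148/65.

148/65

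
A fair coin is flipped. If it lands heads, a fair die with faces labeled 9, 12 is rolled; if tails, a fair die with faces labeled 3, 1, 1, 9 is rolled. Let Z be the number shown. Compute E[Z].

E[Z | heads] = (9+12)/2 = 21/2.
E[Z | tails] = (3+1+1+9)/4 = 7/2.
E[Z] = (1/2)·(21/2) + (1/2)·(7/2) = 7.

7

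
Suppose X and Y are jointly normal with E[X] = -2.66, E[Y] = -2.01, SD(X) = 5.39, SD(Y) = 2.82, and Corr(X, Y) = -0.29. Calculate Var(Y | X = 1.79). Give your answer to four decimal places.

7.2836

Var(Y | X=x) = (1 − ρ²)·σ_Y².
Var(Y | X=1.79) = (2.82)²·(1 − (-0.29)²) = 7.9524·0.9159 = 7.2836.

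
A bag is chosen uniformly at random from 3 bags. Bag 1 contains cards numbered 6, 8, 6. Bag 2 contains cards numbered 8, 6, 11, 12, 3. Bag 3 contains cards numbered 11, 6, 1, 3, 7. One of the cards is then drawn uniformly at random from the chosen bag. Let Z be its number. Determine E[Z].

E[Z | bag 1] = (6+8+6)/3 = 20/3.
E[Z | bag 2] = (8+6+11+12+3)/5 = 8.
E[Z | bag 3] = (11+6+1+3+7)/5 = 28/5.
By the law of total expectation,
E[Z] = (1/3)·(20/3) + (1/3)·(8) + (1/3)·(28/5) = 304/45.

304/45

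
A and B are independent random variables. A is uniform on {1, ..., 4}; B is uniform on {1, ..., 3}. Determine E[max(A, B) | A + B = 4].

P(A + B = 4) = 1/4.
Summing max(A,B)·P(x,y) over outcomes with A + B = 4 gives 2/3.
E[max(A, B) | A + B = 4] = (2/3) / (1/4) = 8/3.

8/3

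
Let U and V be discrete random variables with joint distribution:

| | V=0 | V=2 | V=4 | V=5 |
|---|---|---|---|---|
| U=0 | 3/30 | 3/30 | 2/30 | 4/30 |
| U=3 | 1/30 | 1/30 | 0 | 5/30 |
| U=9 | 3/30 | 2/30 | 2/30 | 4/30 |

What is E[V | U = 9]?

32/11

P(U = 9) = 11/30.
Summing V·P(U=x,V=y) over the conditioning event gives 16/15.
E[V | U = 9] = (16/15) / (11/30) = 32/11.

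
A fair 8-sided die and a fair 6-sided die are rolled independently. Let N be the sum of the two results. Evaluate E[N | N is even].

8

P(N is even) = 1/2.
Σ over the event: 2·1/48 + 4·1/16 + 6·5/48 + 8·1/8 + 10·5/48 + 12·1/16 + 14·1/48 = 4.
E[N | N is even] = (4) / (1/2) = 8.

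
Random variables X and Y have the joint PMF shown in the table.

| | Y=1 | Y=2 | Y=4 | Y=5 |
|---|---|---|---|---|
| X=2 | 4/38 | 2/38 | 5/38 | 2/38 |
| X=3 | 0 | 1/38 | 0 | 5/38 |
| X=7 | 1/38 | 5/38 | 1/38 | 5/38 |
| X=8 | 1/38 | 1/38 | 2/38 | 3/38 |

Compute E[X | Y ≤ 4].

106/23

P(Y ≤ 4) = 23/38.
Summing X·P(X=x,Y=y) over the conditioning event gives 53/19.
E[X | Y ≤ 4] = (53/19) / (23/38) = 106/23.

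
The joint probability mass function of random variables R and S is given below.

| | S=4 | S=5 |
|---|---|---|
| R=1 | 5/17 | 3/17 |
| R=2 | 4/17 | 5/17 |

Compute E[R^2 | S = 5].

23/8

P(S = 5) = 8/17.
Summing R^2·P(R=x,S=y) over the conditioning event gives 23/17.
E[R^2 | S = 5] = (23/17) / (8/17) = 23/8.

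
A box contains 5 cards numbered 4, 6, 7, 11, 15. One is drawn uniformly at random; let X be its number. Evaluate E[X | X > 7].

P(X > 7) = 2/5.
Σ over the event: 11·1/5 + 15·1/5 = 26/5.
E[X | X > 7] = (26/5) / (2/5) = 13.

13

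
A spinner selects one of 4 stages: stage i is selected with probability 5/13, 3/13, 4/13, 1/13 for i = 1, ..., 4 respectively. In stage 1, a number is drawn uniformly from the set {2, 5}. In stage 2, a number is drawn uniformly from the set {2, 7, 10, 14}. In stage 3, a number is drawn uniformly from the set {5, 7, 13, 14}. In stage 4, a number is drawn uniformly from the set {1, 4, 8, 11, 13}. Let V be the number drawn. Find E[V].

1773/260

E[V | stage 1] = (2+5)/2 = 7/2.
E[V | stage 2] = (2+7+10+14)/4 = 33/4.
E[V | stage 3] = (5+7+13+14)/4 = 39/4.
E[V | stage 4] = (1+4+8+11+13)/5 = 37/5.
E[V] = (5/13)·(7/2) + (3/13)·(33/4) + (4/13)·(39/4) + (1/13)·(37/5) = 1773/260.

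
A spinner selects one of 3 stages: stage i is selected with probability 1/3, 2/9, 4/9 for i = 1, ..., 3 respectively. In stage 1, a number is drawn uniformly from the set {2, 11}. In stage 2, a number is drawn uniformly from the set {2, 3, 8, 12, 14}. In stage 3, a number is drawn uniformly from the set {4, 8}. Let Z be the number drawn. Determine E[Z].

197/30

E[Z | stage 1] = (2+11)/2 = 13/2.
E[Z | stage 2] = (2+3+8+12+14)/5 = 39/5.
E[Z | stage 3] = (4+8)/2 = 6.
E[Z] = (1/3)·(13/2) + (2/9)·(39/5) + (4/9)·(6) = 197/30.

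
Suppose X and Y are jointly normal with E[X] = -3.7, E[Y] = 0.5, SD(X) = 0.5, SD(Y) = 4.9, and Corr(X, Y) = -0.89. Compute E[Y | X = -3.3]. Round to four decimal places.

E[Y | X=x] = μ_Y + ρ(σ_Y/σ_X)(x − μ_X) for jointly normal variables.
E[Y | X=-3.3] = 0.5 + (-0.89)·(4.9/0.5)·(-3.3 − (-3.7)) = 0.5 + (-8.722)·(0.4) = -2.9888.

-2.9888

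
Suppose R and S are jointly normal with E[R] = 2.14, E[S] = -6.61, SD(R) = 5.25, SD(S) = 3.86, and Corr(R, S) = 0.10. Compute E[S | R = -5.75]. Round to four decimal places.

-7.1901

For a bivariate normal, E[S | R=x] = μ_S + ρ·(σ_S/σ_R)·(x − μ_R).
E[S | R=-5.75] = -6.61 + (0.10)·(3.86/5.25)·(-5.75 − (2.14)) = -6.61 + (0.073524)·(-7.89) = -7.1901.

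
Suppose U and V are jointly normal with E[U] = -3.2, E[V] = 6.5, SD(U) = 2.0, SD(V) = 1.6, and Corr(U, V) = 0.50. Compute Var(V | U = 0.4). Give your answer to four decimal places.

Var(V | U=x) = (1 − ρ²)·σ_V².
Var(V | U=0.4) = (1.6)²·(1 − (0.50)²) = 2.56·0.75 = 1.9200.

1.9200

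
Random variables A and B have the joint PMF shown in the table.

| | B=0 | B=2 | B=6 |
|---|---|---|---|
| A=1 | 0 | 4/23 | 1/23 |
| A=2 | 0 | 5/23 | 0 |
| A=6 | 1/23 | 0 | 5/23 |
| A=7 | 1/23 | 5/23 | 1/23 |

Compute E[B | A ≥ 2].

28/9

P(A ≥ 2) = 18/23.
Σ B·P over the event = 2·(5/23) + 0·(1/23) + 6·(5/23) + 0·(1/23) + 2·(5/23) + 6·(1/23) = 56/23.
E[B | A ≥ 2] = (56/23) / (18/23) = 28/9.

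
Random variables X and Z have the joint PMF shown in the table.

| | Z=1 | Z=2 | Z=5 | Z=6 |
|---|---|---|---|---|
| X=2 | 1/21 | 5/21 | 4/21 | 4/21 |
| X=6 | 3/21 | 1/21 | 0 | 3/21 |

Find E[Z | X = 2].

P(X = 2) = 2/3.
Σ Z·P over the event = 1·(1/21) + 2·(5/21) + 5·(4/21) + 6·(4/21) = 55/21.
E[Z | X = 2] = (55/21) / (2/3) = 55/14.

55/14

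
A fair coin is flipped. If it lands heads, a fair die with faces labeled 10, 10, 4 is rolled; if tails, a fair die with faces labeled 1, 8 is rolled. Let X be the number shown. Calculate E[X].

25/4

E[X | heads] = (10+10+4)/3 = 8.
E[X | tails] = (1+8)/2 = 9/2.
E[X] = (1/2)·(8) + (1/2)·(9/2) = 25/4.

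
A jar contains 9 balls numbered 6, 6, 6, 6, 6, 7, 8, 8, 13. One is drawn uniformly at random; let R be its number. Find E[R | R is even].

P(R is even) = 7/9.
Σ over the event: 6·5/9 + 8·2/9 = 46/9.
E[R | R is even] = (46/9) / (7/9) = 46/7.

46/7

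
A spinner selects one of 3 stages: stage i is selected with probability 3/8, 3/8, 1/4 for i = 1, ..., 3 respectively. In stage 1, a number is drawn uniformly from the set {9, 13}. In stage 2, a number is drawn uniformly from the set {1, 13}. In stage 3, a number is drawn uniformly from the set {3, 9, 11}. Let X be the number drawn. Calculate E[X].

E[X | stage 1] = (9+13)/2 = 11.
E[X | stage 2] = (1+13)/2 = 7.
E[X | stage 3] = (3+9+11)/3 = 23/3.
By the law of total expectation,
E[X] = (3/8)·(11) + (3/8)·(7) + (1/4)·(23/3) = 26/3.

26/3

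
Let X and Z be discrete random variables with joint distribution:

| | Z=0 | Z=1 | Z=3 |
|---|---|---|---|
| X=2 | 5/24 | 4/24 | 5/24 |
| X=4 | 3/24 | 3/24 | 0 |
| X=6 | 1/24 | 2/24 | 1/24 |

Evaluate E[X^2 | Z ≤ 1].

40/3

P(Z ≤ 1) = 3/4.
Σ X^2·P over the event = 4·(5/24) + 4·(4/24) + 16·(3/24) + 16·(3/24) + 36·(1/24) + 36·(2/24) = 10.
E[X^2 | Z ≤ 1] = (10) / (3/4) = 40/3.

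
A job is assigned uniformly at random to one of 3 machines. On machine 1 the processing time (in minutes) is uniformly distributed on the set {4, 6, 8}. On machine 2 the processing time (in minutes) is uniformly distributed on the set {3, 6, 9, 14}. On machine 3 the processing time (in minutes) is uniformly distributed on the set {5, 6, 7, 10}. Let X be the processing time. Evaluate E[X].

E[X | machine 1] = (4+6+8)/3 = 6.
E[X | machine 2] = (3+6+9+14)/4 = 8.
E[X | machine 3] = (5+6+7+10)/4 = 7.
E[X] = (1/3)·(6) + (1/3)·(8) + (1/3)·(7) = 7.

7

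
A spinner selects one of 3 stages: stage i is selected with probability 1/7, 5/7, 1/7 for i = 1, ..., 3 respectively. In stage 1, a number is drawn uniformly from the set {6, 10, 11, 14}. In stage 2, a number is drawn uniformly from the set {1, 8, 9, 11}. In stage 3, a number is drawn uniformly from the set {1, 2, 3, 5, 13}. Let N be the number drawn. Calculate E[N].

513/70

E[N | stage 1] = (6+10+11+14)/4 = 41/4.
E[N | stage 2] = (1+8+9+11)/4 = 29/4.
E[N | stage 3] = (1+2+3+5+13)/5 = 24/5.
By the law of total expectation,
E[N] = (1/7)·(41/4) + (5/7)·(29/4) + (1/7)·(24/5) = 513/70.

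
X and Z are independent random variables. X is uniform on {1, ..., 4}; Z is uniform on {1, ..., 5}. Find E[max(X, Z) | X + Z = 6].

4

Outcomes with X + Z = 6: (1,5), (2,4), (3,3), (4,2), each with probability 1/20.
E[max(X, Z) | X + Z = 6] = (5 + 4 + 3 + 4) / 4 = 4.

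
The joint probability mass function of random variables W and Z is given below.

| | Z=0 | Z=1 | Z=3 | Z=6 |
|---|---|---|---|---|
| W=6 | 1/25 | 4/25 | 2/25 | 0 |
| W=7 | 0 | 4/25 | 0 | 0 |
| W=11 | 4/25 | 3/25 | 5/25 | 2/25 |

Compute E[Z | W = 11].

15/7

P(W = 11) = 14/25.
Σ Z·P over the event = 0·(4/25) + 1·(3/25) + 3·(5/25) + 6·(2/25) = 6/5.
E[Z | W = 11] = (6/5) / (14/25) = 15/7.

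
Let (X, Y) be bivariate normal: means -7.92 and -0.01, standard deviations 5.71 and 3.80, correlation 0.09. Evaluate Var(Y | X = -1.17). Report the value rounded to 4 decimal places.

14.3230

Var(Y | X=x) = (1 − ρ²)·σ_Y².
Var(Y | X=-1.17) = (3.80)²·(1 − (0.09)²) = 14.44·0.9919 = 14.3230.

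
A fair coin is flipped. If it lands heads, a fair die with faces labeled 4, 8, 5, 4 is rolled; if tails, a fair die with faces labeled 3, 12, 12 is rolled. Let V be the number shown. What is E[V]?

57/8

E[V | heads] = (4+8+5+4)/4 = 21/4.
E[V | tails] = (3+12+12)/3 = 9.
By the law of total expectation,
E[V] = (1/2)·(21/4) + (1/2)·(9) = 57/8.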